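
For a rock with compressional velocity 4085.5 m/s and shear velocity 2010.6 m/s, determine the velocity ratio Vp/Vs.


Vp/Vs = 4085.5 / 2010.6
= 2.032

2.032


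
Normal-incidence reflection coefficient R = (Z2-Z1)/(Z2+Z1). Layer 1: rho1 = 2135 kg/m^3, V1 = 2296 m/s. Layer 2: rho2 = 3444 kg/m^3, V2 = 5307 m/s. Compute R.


Z1 = 2135 * 2296 = 4901960
Z2 = 3444 * 5307 = 18277308
R = (18277308 - 4901960) / (18277308 + 4901960) = 13375348 / 23179268 = 0.577

0.577


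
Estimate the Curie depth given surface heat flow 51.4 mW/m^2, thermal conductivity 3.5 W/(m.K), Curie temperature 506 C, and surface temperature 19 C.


T_Curie - T_surf = 506 - 19 = 487 C
Convert q to W/m^2: 51.4 mW/m^2 = 0.0514 W/m^2
d = 487 * 3.5 / 0.0514 = 33161.48 m

33161.48


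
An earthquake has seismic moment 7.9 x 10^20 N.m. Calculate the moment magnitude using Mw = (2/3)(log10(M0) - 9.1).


log10(M0) = log10(7.9 x 10^20) = 20.8976
Mw = 2/3 * (20.8976 - 9.1)
= 2/3 * 11.7976
= 7.87

7.87


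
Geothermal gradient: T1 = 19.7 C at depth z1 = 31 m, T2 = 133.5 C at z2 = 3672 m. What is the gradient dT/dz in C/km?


dT = 133.5 - 19.7 = 113.8 C
dz = 3672 - 31 = 3641 m
gradient = dT/dz * 1000 = 113.8/3641 * 1000 = 31.2551 C/km

31.2551


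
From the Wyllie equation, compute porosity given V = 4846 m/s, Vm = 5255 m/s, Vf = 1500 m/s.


1/V - 1/Vm = 1/4846 - 1/5255 = 1.606e-05
1/Vf - 1/Vm = 1/1500 - 1/5255 = 0.00047637
phi = 1.606e-05 / 0.00047637 = 0.0337

0.0337


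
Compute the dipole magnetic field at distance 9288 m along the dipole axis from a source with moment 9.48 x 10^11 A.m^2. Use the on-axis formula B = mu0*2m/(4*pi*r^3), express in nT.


m = 9.48 x 10^11 = 948000000000 A.m^2
2m = 1896000000000 A.m^2
r^3 = 9288^3 = 801247375872
B = (4pi*10^-7) * 1896000000000 / (4*pi * 801247375872) * 1e9
= 2382583.868482 / 10068771478990.3 * 1e9
= 236.631 nT

236.631


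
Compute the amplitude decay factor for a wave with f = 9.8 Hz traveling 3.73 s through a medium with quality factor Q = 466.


pi*f*t/Q = pi*9.8*3.73/466 = 0.246433
A/A0 = exp(-0.246433) = 0.781584

0.781584


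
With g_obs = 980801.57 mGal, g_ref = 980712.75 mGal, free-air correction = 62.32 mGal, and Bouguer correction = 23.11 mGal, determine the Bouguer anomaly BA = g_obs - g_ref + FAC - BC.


BA = g_obs - g_ref + FAC - BC
= 980801.57 - 980712.75 + 62.32 - 23.11
= 128.03 mGal

128.03


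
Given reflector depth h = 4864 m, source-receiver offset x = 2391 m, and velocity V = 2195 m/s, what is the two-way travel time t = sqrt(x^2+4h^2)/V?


x^2 + 4h^2 = 2391^2 + 4*4864^2 = 5716881 + 94633984 = 100350865
sqrt(100350865) = 10017.5279
t = 10017.5279 / 2195 = 4.5638 s

4.5638


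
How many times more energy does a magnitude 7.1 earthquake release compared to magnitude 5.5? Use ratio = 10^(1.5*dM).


M2 - M1 = 7.1 - 5.5 = 1.6
1.5 * 1.6 = 2.4
ratio = 10^2.4 = 251.19

251.19


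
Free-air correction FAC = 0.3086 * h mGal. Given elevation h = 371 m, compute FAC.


FAC = 0.3086 * h
= 0.3086 * 371
= 114.4906 mGal

114.4906


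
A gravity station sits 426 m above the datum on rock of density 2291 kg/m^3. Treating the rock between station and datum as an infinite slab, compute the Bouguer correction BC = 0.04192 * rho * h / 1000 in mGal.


BC = 0.04192 * rho * h / 1000
= 0.04192 * 2291 * 426 / 1000
= 40.9125 mGal

40.9125


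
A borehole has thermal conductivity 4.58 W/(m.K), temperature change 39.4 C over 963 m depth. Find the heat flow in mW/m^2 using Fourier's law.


q = k * dT / dz * 1000
= 4.58 * 39.4 / 963 * 1000
= 0.187385 * 1000
= 187.3853 mW/m^2

187.3853


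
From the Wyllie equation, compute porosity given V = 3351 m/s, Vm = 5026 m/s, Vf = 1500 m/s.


1/V - 1/Vm = 1/3351 - 1/5026 = 9.945e-05
1/Vf - 1/Vm = 1/1500 - 1/5026 = 0.0004677
phi = 9.945e-05 / 0.0004677 = 0.2126

0.2126


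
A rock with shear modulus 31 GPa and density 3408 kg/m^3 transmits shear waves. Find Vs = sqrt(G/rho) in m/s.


Convert G to Pa: G = 31e9 Pa
Compute G/rho = 31e9 / 3408 = 9096244.1315
Vs = sqrt(9096244.1315) = 3016.0 m/s

3016.0


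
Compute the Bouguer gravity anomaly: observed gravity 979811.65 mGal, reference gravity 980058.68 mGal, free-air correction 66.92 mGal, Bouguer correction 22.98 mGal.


BA = g_obs - g_ref + FAC - BC
= 979811.65 - 980058.68 + 66.92 - 22.98
= -203.09 mGal

-203.09


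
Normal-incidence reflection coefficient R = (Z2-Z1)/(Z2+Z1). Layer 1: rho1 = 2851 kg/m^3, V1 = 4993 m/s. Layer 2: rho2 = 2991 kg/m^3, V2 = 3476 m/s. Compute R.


Z1 = 2851 * 4993 = 14235043
Z2 = 2991 * 3476 = 10396716
R = (10396716 - 14235043) / (10396716 + 14235043) = -3838327 / 24631759 = -0.1558

-0.1558


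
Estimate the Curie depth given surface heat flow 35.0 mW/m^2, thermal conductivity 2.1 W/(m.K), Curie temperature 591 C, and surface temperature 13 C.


T_Curie - T_surf = 591 - 13 = 578 C
Convert q to W/m^2: 35.0 mW/m^2 = 0.035 W/m^2
d = 578 * 2.1 / 0.035 = 34680.0 m

34680.0


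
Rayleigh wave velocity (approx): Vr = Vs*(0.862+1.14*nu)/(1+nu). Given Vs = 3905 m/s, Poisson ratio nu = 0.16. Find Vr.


Numerator factor = 0.862 + 1.14*0.16 = 1.0444
Denominator = 1 + 0.16 = 1.16
Vr = 3905 * 1.0444 / 1.16 = 3515.85 m/s

3515.85


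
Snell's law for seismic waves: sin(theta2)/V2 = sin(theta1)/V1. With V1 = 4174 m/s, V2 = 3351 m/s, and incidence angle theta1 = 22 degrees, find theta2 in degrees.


sin(theta1) = sin(22 deg) = 0.374607
sin(theta2) = V2/V1 * sin(theta1) = 3351/4174 * 0.374607 = 0.300744
theta2 = arcsin(0.300744) = 17.5023 degrees

17.5023


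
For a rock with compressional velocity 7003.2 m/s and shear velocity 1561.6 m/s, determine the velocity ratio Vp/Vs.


Vp/Vs = 7003.2 / 1561.6
= 4.4846

4.4846


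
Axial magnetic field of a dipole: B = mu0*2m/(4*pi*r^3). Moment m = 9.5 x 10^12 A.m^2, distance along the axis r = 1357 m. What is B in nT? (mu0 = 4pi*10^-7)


m = 9.5 x 10^12 = 9500000000000 A.m^2
2m = 19000000000000 A.m^2
r^3 = 1357^3 = 2498846293
B = (4pi*10^-7) * 19000000000000 / (4*pi * 2498846293) * 1e9
= 23876104.167282 / 31401428626.16 * 1e9
= 760350.8889 nT

760350.8889


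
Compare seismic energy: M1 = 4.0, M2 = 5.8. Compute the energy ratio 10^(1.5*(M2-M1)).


M2 - M1 = 5.8 - 4.0 = 1.8
1.5 * 1.8 = 2.7
ratio = 10^2.7 = 501.19

501.19


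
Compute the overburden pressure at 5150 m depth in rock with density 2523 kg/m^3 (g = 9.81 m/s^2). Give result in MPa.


P = rho * g * z / 1e6
= 2523 * 9.81 * 5150 / 1e6
= 127465744.5 / 1e6
= 127.4657 MPa

127.4657


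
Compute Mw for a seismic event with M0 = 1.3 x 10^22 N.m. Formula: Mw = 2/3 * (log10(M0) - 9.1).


log10(M0) = log10(1.3 x 10^22) = 22.1139
Mw = 2/3 * (22.1139 - 9.1)
= 2/3 * 13.0139
= 8.68

8.68


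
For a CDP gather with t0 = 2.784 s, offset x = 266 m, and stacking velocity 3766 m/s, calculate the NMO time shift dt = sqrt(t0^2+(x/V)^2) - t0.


x/Vnmo = 266/3766 = 0.070632
(x/Vnmo)^2 = 0.004989
t0^2 = 7.750656
sqrt(7.750656 + 0.004989) = 2.784896
dt = 2.784896 - 2.784 = 0.000896

8.960000e-04


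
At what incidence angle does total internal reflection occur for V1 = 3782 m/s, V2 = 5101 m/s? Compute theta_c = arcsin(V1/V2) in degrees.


V1/V2 = 3782/5101 = 0.741423
theta_c = arcsin(0.741423) = 47.8528 degrees

47.8528


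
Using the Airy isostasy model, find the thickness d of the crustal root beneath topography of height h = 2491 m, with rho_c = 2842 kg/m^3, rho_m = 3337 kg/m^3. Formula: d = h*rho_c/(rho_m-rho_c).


rho_m - rho_c = 3337 - 2842 = 495
d = 2491 * 2842 / 495
= 7079422 / 495
= 14301.86 m

14301.86


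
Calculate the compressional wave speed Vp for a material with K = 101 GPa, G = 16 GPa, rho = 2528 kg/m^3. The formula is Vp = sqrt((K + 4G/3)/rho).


First compute the effective modulus:
K + 4G/3 = 101e9 + 4*16e9/3 = 122333333333.33 Pa
Then divide by density:
122333333333.33 / 2528 = 48391350.211 Pa/(kg/m^3)
Take the square root:
Vp = sqrt(48391350.211) = 6956.39 m/s

6956.39


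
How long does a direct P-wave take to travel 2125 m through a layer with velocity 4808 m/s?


t = x / V
= 2125 / 4808
= 0.442 s

0.442


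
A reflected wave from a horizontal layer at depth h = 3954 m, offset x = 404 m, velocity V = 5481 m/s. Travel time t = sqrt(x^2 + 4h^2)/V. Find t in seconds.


x^2 + 4h^2 = 404^2 + 4*3954^2 = 163216 + 62536464 = 62699680
sqrt(62699680) = 7918.313
t = 7918.313 / 5481 = 1.4447 s

1.4447


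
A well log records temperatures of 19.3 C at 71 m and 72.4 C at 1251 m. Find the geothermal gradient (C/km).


dT = 72.4 - 19.3 = 53.1 C
dz = 1251 - 71 = 1180 m
gradient = dT/dz * 1000 = 53.1/1180 * 1000 = 45.0 C/km

45.0


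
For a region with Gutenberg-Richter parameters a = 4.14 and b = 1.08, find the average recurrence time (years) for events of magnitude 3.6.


log10(N) = 4.14 - 1.08*3.6 = 0.252
N = 10^0.252 = 1.786488
T = 1/N = 1/1.786488 = 0.5598 years

0.5598


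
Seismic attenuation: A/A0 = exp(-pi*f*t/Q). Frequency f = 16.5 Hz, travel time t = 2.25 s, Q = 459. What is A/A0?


pi*f*t/Q = pi*16.5*2.25/459 = 0.254099
A/A0 = exp(-0.254099) = 0.775615

0.775615


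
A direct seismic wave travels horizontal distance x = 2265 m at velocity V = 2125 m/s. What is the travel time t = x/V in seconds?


t = x / V
= 2265 / 2125
= 1.0659 s

1.0659


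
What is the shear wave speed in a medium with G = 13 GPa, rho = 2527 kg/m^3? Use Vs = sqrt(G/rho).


Convert G to Pa: G = 13e9 Pa
Compute G/rho = 13e9 / 2527 = 5144440.0475
Vs = sqrt(5144440.0475) = 2268.14 m/s

2268.14


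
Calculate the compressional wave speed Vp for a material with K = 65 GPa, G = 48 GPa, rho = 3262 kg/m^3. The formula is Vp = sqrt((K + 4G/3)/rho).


First compute the effective modulus:
K + 4G/3 = 65e9 + 4*48e9/3 = 129000000000.0 Pa
Then divide by density:
129000000000.0 / 3262 = 39546290.6193 Pa/(kg/m^3)
Take the square root:
Vp = sqrt(39546290.6193) = 6288.58 m/s

6288.58


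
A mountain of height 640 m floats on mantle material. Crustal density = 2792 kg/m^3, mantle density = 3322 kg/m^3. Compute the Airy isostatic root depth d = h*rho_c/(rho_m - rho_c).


rho_m - rho_c = 3322 - 2792 = 530
d = 640 * 2792 / 530
= 1786880 / 530
= 3371.47 m

3371.47


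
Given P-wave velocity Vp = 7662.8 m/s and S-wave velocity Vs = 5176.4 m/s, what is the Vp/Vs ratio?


Vp/Vs = 7662.8 / 5176.4
= 1.4803

1.4803


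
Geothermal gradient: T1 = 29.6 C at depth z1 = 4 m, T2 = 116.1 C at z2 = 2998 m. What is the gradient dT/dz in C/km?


dT = 116.1 - 29.6 = 86.5 C
dz = 2998 - 4 = 2994 m
gradient = dT/dz * 1000 = 86.5/2994 * 1000 = 28.8911 C/km

28.8911


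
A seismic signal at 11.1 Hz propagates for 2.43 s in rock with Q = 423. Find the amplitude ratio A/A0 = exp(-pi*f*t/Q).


pi*f*t/Q = pi*11.1*2.43/423 = 0.200327
A/A0 = exp(-0.200327) = 0.818463

0.818463


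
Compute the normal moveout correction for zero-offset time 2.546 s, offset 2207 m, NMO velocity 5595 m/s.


x/Vnmo = 2207/5595 = 0.394459
(x/Vnmo)^2 = 0.155598
t0^2 = 6.482116
sqrt(6.482116 + 0.155598) = 2.576376
dt = 2.576376 - 2.546 = 0.030376

0.030376


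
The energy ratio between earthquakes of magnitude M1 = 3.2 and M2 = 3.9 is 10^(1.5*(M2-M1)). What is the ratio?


M2 - M1 = 3.9 - 3.2 = 0.7
1.5 * 0.7 = 1.05
ratio = 10^1.05 = 11.22

11.22


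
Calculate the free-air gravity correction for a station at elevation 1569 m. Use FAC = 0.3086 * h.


FAC = 0.3086 * h
= 0.3086 * 1569
= 484.1934 mGal

484.1934


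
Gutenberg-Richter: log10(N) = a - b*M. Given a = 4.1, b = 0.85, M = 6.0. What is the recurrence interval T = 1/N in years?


log10(N) = 4.1 - 0.85*6.0 = -1.0
N = 10^-1.0 = 0.1
T = 1/N = 1/0.1 = 10.0 years

10.0


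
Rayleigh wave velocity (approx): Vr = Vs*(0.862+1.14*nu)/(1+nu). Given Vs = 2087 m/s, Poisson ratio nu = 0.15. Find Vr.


Numerator factor = 0.862 + 1.14*0.15 = 1.033
Denominator = 1 + 0.15 = 1.15
Vr = 2087 * 1.033 / 1.15 = 1874.67 m/s

1874.67


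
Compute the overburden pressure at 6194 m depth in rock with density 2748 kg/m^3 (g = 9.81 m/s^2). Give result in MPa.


P = rho * g * z / 1e6
= 2748 * 9.81 * 6194 / 1e6
= 166977108.72 / 1e6
= 166.9771 MPa

166.9771


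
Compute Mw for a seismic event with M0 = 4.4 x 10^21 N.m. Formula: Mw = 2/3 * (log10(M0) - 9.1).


log10(M0) = log10(4.4 x 10^21) = 21.6435
Mw = 2/3 * (21.6435 - 9.1)
= 2/3 * 12.5435
= 8.36

8.36


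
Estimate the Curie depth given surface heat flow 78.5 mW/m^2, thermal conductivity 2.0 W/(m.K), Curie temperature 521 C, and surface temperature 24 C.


T_Curie - T_surf = 521 - 24 = 497 C
Convert q to W/m^2: 78.5 mW/m^2 = 0.0785 W/m^2
d = 497 * 2.0 / 0.0785 = 12662.42 m

12662.42


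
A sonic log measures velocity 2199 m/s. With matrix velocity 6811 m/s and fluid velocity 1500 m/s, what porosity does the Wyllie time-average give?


1/V - 1/Vm = 1/2199 - 1/6811 = 0.00030793
1/Vf - 1/Vm = 1/1500 - 1/6811 = 0.00051985
phi = 0.00030793 / 0.00051985 = 0.5924

0.5924


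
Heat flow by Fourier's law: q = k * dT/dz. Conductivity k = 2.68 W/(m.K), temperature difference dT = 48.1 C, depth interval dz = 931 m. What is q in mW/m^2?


q = k * dT / dz * 1000
= 2.68 * 48.1 / 931 * 1000
= 0.138462 * 1000
= 138.4619 mW/m^2

138.4619


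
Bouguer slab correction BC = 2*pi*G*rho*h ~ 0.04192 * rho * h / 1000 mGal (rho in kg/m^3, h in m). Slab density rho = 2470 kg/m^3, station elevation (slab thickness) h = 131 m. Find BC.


BC = 0.04192 * rho * h / 1000
= 0.04192 * 2470 * 131 / 1000
= 13.5641 mGal

13.5641


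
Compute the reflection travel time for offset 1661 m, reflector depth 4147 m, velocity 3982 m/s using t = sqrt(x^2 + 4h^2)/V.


x^2 + 4h^2 = 1661^2 + 4*4147^2 = 2758921 + 68790436 = 71549357
sqrt(71549357) = 8458.6853
t = 8458.6853 / 3982 = 2.1242 s

2.1242


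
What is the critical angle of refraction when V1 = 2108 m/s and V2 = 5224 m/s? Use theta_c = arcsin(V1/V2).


V1/V2 = 2108/5224 = 0.403522
theta_c = arcsin(0.403522) = 23.7986 degrees

23.7986


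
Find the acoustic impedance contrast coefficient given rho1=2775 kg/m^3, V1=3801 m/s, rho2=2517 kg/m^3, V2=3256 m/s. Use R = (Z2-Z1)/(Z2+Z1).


Z1 = 2775 * 3801 = 10547775
Z2 = 2517 * 3256 = 8195352
R = (8195352 - 10547775) / (8195352 + 10547775) = -2352423 / 18743127 = -0.1255

-0.1255


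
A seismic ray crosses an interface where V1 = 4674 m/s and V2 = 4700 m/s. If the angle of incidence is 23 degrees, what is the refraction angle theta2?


sin(theta1) = sin(23 deg) = 0.390731
sin(theta2) = V2/V1 * sin(theta1) = 4700/4674 * 0.390731 = 0.392905
theta2 = arcsin(0.392905) = 23.1354 degrees

23.1354


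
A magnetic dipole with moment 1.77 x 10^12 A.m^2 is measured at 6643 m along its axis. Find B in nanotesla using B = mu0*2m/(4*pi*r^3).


m = 1.77 x 10^12 = 1770000000000 A.m^2
2m = 3540000000000 A.m^2
r^3 = 6643^3 = 293151929707
B = (4pi*10^-7) * 3540000000000 / (4*pi * 293151929707) * 1e9
= 4448495.197483 / 3683855795012.73 * 1e9
= 1207.565 nT

1207.565


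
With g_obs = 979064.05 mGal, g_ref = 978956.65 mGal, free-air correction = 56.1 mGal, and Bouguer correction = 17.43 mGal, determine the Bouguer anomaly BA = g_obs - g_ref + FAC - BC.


BA = g_obs - g_ref + FAC - BC
= 979064.05 - 978956.65 + 56.1 - 17.43
= 146.07 mGal

146.07


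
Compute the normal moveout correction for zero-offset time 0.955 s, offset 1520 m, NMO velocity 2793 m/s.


x/Vnmo = 1520/2793 = 0.544218
(x/Vnmo)^2 = 0.296173
t0^2 = 0.912025
sqrt(0.912025 + 0.296173) = 1.099181
dt = 1.099181 - 0.955 = 0.144181

0.144181


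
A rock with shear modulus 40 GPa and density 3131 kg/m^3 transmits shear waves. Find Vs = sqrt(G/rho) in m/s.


Convert G to Pa: G = 40e9 Pa
Compute G/rho = 40e9 / 3131 = 12775471.0955
Vs = sqrt(12775471.0955) = 3574.28 m/s

3574.28


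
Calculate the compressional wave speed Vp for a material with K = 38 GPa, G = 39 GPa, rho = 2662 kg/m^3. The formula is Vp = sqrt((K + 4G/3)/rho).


First compute the effective modulus:
K + 4G/3 = 38e9 + 4*39e9/3 = 90000000000.0 Pa
Then divide by density:
90000000000.0 / 2662 = 33809166.0406 Pa/(kg/m^3)
Take the square root:
Vp = sqrt(33809166.0406) = 5814.56 m/s

5814.56


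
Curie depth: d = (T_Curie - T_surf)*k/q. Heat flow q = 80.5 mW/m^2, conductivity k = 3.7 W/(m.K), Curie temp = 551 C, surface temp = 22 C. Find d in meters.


T_Curie - T_surf = 551 - 22 = 529 C
Convert q to W/m^2: 80.5 mW/m^2 = 0.0805 W/m^2
d = 529 * 3.7 / 0.0805 = 24314.29 m

24314.29


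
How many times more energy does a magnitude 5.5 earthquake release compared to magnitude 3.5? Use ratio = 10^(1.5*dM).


M2 - M1 = 5.5 - 3.5 = 2.0
1.5 * 2.0 = 3.0
ratio = 10^3.0 = 1000.0

1000.0


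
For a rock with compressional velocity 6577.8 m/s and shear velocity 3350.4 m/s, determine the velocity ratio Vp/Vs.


Vp/Vs = 6577.8 / 3350.4
= 1.9633

1.9633


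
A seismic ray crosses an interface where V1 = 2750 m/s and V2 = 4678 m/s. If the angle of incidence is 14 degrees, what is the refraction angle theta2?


sin(theta1) = sin(14 deg) = 0.241922
sin(theta2) = V2/V1 * sin(theta1) = 4678/2750 * 0.241922 = 0.411531
theta2 = arcsin(0.411531) = 24.3011 degrees

24.3011


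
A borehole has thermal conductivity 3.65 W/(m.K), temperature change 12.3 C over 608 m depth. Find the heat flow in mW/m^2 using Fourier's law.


q = k * dT / dz * 1000
= 3.65 * 12.3 / 608 * 1000
= 0.07384 * 1000
= 73.8405 mW/m^2

73.8405


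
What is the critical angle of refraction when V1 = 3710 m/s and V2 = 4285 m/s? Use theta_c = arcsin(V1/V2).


V1/V2 = 3710/4285 = 0.865811
theta_c = arcsin(0.865811) = 59.9754 degrees

59.9754


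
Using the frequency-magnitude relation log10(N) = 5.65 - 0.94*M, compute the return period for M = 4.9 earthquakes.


log10(N) = 5.65 - 0.94*4.9 = 1.044
N = 10^1.044 = 11.066238
T = 1/N = 1/11.066238 = 0.0904 years

0.0904


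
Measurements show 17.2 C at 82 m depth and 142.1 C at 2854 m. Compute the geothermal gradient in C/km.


dT = 142.1 - 17.2 = 124.9 C
dz = 2854 - 82 = 2772 m
gradient = dT/dz * 1000 = 124.9/2772 * 1000 = 45.0577 C/km

45.0577


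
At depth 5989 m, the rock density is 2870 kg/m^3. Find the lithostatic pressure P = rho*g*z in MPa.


P = rho * g * z / 1e6
= 2870 * 9.81 * 5989 / 1e6
= 168618498.3 / 1e6
= 168.6185 MPa

168.6185


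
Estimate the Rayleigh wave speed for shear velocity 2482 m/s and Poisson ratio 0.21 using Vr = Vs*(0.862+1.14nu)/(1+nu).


Numerator factor = 0.862 + 1.14*0.21 = 1.1014
Denominator = 1 + 0.21 = 1.21
Vr = 2482 * 1.1014 / 1.21 = 2259.24 m/s

2259.24


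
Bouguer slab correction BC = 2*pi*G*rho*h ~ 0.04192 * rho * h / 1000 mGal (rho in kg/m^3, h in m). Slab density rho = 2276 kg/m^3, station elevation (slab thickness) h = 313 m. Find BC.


BC = 0.04192 * rho * h / 1000
= 0.04192 * 2276 * 313 / 1000
= 29.8633 mGal

29.8633


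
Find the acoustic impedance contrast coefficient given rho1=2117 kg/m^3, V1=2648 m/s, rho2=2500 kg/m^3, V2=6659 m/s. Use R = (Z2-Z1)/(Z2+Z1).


Z1 = 2117 * 2648 = 5605816
Z2 = 2500 * 6659 = 16647500
R = (16647500 - 5605816) / (16647500 + 5605816) = 11041684 / 22253316 = 0.4962

0.4962


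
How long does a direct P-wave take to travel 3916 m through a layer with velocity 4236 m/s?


t = x / V
= 3916 / 4236
= 0.9245 s

0.9245


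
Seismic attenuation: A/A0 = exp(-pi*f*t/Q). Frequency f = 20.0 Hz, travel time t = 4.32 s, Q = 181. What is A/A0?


pi*f*t/Q = pi*20.0*4.32/181 = 1.499633
A/A0 = exp(-1.499633) = 0.223212

0.223212


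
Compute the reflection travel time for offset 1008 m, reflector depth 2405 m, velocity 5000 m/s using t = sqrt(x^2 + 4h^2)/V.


x^2 + 4h^2 = 1008^2 + 4*2405^2 = 1016064 + 23136100 = 24152164
sqrt(24152164) = 4914.4851
t = 4914.4851 / 5000 = 0.9829 s

0.9829


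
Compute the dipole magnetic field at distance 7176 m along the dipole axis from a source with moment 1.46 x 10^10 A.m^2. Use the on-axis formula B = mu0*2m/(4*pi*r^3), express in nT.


m = 1.46 x 10^10 = 14600000000 A.m^2
2m = 29200000000 A.m^2
r^3 = 7176^3 = 369527947776
B = (4pi*10^-7) * 29200000000 / (4*pi * 369527947776) * 1e9
= 36693.802194 / 4643625144116.78 * 1e9
= 7.902 nT

7.902


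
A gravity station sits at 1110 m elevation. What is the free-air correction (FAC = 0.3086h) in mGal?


FAC = 0.3086 * h
= 0.3086 * 1110
= 342.546 mGal

342.546


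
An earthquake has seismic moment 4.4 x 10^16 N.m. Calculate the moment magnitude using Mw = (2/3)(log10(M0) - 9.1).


log10(M0) = log10(4.4 x 10^16) = 16.6435
Mw = 2/3 * (16.6435 - 9.1)
= 2/3 * 7.5435
= 5.03

5.03


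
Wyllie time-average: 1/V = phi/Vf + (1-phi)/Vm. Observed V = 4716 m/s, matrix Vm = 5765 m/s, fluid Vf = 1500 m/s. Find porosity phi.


1/V - 1/Vm = 1/4716 - 1/5765 = 3.858e-05
1/Vf - 1/Vm = 1/1500 - 1/5765 = 0.00049321
phi = 3.858e-05 / 0.00049321 = 0.0782

0.0782


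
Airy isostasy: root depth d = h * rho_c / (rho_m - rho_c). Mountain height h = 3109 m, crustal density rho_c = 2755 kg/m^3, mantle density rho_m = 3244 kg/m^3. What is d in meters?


rho_m - rho_c = 3244 - 2755 = 489
d = 3109 * 2755 / 489
= 8565295 / 489
= 17515.94 m

17515.94


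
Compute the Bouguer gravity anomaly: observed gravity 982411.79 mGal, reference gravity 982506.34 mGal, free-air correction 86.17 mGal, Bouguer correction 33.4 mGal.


BA = g_obs - g_ref + FAC - BC
= 982411.79 - 982506.34 + 86.17 - 33.4
= -41.78 mGal

-41.78


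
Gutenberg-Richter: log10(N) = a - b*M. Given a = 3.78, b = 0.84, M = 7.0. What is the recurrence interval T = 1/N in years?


log10(N) = 3.78 - 0.84*7.0 = -2.1
N = 10^-2.1 = 0.007943
T = 1/N = 1/0.007943 = 125.8925 years

125.8925


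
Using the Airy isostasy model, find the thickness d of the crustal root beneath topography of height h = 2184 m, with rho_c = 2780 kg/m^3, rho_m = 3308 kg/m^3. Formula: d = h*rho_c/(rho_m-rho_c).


rho_m - rho_c = 3308 - 2780 = 528
d = 2184 * 2780 / 528
= 6071520 / 528
= 11499.09 m

11499.09


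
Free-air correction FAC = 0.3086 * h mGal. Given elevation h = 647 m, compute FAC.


FAC = 0.3086 * h
= 0.3086 * 647
= 199.6642 mGal

199.6642


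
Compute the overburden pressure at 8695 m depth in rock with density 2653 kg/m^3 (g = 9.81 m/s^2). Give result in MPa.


P = rho * g * z / 1e6
= 2653 * 9.81 * 8695 / 1e6
= 226295461.35 / 1e6
= 226.2955 MPa

226.2955


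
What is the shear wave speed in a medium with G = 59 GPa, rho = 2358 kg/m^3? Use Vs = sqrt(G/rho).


Convert G to Pa: G = 59e9 Pa
Compute G/rho = 59e9 / 2358 = 25021204.4105
Vs = sqrt(25021204.4105) = 5002.12 m/s

5002.12


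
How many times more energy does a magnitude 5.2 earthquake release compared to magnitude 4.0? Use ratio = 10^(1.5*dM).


M2 - M1 = 5.2 - 4.0 = 1.2
1.5 * 1.2 = 1.8
ratio = 10^1.8 = 63.1

63.1


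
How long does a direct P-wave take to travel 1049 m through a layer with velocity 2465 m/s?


t = x / V
= 1049 / 2465
= 0.4256 s

0.4256


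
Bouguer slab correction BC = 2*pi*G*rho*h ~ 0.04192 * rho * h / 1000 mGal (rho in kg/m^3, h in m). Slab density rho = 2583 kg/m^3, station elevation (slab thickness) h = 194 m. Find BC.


BC = 0.04192 * rho * h / 1000
= 0.04192 * 2583 * 194 / 1000
= 21.0062 mGal

21.0062


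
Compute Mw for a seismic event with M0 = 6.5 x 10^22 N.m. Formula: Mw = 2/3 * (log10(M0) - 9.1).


log10(M0) = log10(6.5 x 10^22) = 22.8129
Mw = 2/3 * (22.8129 - 9.1)
= 2/3 * 13.7129
= 9.14

9.14


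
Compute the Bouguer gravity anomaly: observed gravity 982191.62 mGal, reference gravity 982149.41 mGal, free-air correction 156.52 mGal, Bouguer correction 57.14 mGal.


BA = g_obs - g_ref + FAC - BC
= 982191.62 - 982149.41 + 156.52 - 57.14
= 141.59 mGal

141.59


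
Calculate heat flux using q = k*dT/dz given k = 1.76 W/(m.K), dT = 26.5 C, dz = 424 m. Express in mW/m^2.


q = k * dT / dz * 1000
= 1.76 * 26.5 / 424 * 1000
= 0.11 * 1000
= 110.0 mW/m^2

110.0


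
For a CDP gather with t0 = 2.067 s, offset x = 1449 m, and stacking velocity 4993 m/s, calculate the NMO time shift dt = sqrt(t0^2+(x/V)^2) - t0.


x/Vnmo = 1449/4993 = 0.290206
(x/Vnmo)^2 = 0.08422
t0^2 = 4.272489
sqrt(4.272489 + 0.08422) = 2.087273
dt = 2.087273 - 2.067 = 0.020273

0.020273


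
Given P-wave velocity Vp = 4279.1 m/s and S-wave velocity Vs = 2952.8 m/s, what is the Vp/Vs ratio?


Vp/Vs = 4279.1 / 2952.8
= 1.4492

1.4492


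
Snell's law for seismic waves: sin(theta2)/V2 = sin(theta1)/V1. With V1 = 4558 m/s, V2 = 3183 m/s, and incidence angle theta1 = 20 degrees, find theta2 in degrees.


sin(theta1) = sin(20 deg) = 0.34202
sin(theta2) = V2/V1 * sin(theta1) = 3183/4558 * 0.34202 = 0.238844
theta2 = arcsin(0.238844) = 13.8183 degrees

13.8183


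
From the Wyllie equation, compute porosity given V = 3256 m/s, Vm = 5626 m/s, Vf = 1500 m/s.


1/V - 1/Vm = 1/3256 - 1/5626 = 0.00012938
1/Vf - 1/Vm = 1/1500 - 1/5626 = 0.00048892
phi = 0.00012938 / 0.00048892 = 0.2646

0.2646


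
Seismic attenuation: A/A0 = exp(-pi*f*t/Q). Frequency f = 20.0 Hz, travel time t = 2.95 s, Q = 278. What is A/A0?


pi*f*t/Q = pi*20.0*2.95/278 = 0.666741
A/A0 = exp(-0.666741) = 0.513379

0.513379


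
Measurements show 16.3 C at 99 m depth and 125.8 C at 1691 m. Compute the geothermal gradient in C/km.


dT = 125.8 - 16.3 = 109.5 C
dz = 1691 - 99 = 1592 m
gradient = dT/dz * 1000 = 109.5/1592 * 1000 = 68.7814 C/km

68.7814


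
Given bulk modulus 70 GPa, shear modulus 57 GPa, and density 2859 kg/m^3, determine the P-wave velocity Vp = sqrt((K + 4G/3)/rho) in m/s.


First compute the effective modulus:
K + 4G/3 = 70e9 + 4*57e9/3 = 146000000000.0 Pa
Then divide by density:
146000000000.0 / 2859 = 51066806.5757 Pa/(kg/m^3)
Take the square root:
Vp = sqrt(51066806.5757) = 7146.1 m/s

7146.1


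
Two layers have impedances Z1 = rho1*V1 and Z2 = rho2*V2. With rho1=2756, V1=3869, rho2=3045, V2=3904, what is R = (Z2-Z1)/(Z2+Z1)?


Z1 = 2756 * 3869 = 10662964
Z2 = 3045 * 3904 = 11887680
R = (11887680 - 10662964) / (11887680 + 10662964) = 1224716 / 22550644 = 0.0543

0.0543


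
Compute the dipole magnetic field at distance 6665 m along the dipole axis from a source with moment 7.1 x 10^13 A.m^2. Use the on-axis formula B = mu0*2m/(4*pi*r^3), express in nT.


m = 7.1 x 10^13 = 71000000000000 A.m^2
2m = 142000000000000 A.m^2
r^3 = 6665^3 = 296074129625
B = (4pi*10^-7) * 142000000000000 / (4*pi * 296074129625) * 1e9
= 178442462.7239 / 3720577242191.57 * 1e9
= 47960.9617 nT

47960.9617


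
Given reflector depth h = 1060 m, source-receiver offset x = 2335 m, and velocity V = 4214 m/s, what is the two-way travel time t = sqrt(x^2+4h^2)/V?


x^2 + 4h^2 = 2335^2 + 4*1060^2 = 5452225 + 4494400 = 9946625
sqrt(9946625) = 3153.827
t = 3153.827 / 4214 = 0.7484 s

0.7484


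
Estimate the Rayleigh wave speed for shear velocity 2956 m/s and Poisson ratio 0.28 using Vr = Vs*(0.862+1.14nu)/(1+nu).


Numerator factor = 0.862 + 1.14*0.28 = 1.1812
Denominator = 1 + 0.28 = 1.28
Vr = 2956 * 1.1812 / 1.28 = 2727.83 m/s

2727.83


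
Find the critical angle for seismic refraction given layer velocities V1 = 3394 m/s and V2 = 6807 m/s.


V1/V2 = 3394/6807 = 0.498604
theta_c = arcsin(0.498604) = 29.9077 degrees

29.9077


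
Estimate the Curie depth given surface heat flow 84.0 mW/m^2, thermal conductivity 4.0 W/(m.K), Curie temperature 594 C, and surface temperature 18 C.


T_Curie - T_surf = 594 - 18 = 576 C
Convert q to W/m^2: 84.0 mW/m^2 = 0.084 W/m^2
d = 576 * 4.0 / 0.084 = 27428.57 m

27428.57


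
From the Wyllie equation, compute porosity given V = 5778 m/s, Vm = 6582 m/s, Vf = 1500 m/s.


1/V - 1/Vm = 1/5778 - 1/6582 = 2.114e-05
1/Vf - 1/Vm = 1/1500 - 1/6582 = 0.00051474
phi = 2.114e-05 / 0.00051474 = 0.0411

0.0411


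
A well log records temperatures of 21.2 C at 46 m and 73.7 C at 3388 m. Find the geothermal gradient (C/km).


dT = 73.7 - 21.2 = 52.5 C
dz = 3388 - 46 = 3342 m
gradient = dT/dz * 1000 = 52.5/3342 * 1000 = 15.7092 C/km

15.7092


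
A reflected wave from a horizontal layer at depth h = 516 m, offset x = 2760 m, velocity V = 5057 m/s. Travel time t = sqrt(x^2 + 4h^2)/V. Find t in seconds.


x^2 + 4h^2 = 2760^2 + 4*516^2 = 7617600 + 1065024 = 8682624
sqrt(8682624) = 2946.6293
t = 2946.6293 / 5057 = 0.5827 s

0.5827


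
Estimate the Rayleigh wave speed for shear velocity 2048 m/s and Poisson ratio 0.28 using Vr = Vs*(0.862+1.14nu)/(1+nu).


Numerator factor = 0.862 + 1.14*0.28 = 1.1812
Denominator = 1 + 0.28 = 1.28
Vr = 2048 * 1.1812 / 1.28 = 1889.92 m/s

1889.92


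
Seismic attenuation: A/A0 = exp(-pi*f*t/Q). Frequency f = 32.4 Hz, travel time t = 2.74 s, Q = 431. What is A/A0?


pi*f*t/Q = pi*32.4*2.74/431 = 0.647095
A/A0 = exp(-0.647095) = 0.523564

0.523564


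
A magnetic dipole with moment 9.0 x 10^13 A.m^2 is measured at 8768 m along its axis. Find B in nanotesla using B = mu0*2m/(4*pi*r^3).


m = 9.0 x 10^13 = 90000000000000 A.m^2
2m = 180000000000000 A.m^2
r^3 = 8768^3 = 674064760832
B = (4pi*10^-7) * 180000000000000 / (4*pi * 674064760832) * 1e9
= 226194671.058465 / 8470547602694.29 * 1e9
= 26703.6657 nT

26703.6657


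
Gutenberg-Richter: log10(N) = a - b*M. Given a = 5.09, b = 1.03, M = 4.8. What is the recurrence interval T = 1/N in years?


log10(N) = 5.09 - 1.03*4.8 = 0.146
N = 10^0.146 = 1.399587
T = 1/N = 1/1.399587 = 0.7145 years

0.7145


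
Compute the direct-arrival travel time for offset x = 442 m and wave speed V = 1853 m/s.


t = x / V
= 442 / 1853
= 0.2385 s

0.2385


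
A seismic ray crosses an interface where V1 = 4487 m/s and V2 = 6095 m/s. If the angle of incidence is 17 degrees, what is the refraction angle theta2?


sin(theta1) = sin(17 deg) = 0.292372
sin(theta2) = V2/V1 * sin(theta1) = 6095/4487 * 0.292372 = 0.397149
theta2 = arcsin(0.397149) = 23.4 degrees

23.4


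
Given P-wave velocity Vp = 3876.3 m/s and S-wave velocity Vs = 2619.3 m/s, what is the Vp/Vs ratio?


Vp/Vs = 3876.3 / 2619.3
= 1.4799

1.4799


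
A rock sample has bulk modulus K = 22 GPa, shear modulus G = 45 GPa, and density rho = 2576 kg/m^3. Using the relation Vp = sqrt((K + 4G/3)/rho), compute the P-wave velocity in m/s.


First compute the effective modulus:
K + 4G/3 = 22e9 + 4*45e9/3 = 82000000000.0 Pa
Then divide by density:
82000000000.0 / 2576 = 31832298.1366 Pa/(kg/m^3)
Take the square root:
Vp = sqrt(31832298.1366) = 5642.01 m/s

5642.01


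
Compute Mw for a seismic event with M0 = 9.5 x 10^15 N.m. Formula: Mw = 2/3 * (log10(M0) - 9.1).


log10(M0) = log10(9.5 x 10^15) = 15.9777
Mw = 2/3 * (15.9777 - 9.1)
= 2/3 * 6.8777
= 4.59

4.59


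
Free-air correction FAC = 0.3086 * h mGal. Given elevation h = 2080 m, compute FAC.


FAC = 0.3086 * h
= 0.3086 * 2080
= 641.888 mGal

641.888


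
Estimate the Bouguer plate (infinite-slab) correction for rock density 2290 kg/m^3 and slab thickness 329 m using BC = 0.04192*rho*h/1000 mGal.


BC = 0.04192 * rho * h / 1000
= 0.04192 * 2290 * 329 / 1000
= 31.5829 mGal

31.5829


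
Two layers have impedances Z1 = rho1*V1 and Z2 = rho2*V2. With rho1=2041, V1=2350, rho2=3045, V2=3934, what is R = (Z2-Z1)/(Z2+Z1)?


Z1 = 2041 * 2350 = 4796350
Z2 = 3045 * 3934 = 11979030
R = (11979030 - 4796350) / (11979030 + 4796350) = 7182680 / 16775380 = 0.4282

0.4282


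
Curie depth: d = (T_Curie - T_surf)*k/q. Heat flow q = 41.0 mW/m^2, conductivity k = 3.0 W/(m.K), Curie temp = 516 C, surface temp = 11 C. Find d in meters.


T_Curie - T_surf = 516 - 11 = 505 C
Convert q to W/m^2: 41.0 mW/m^2 = 0.041 W/m^2
d = 505 * 3.0 / 0.041 = 36951.22 m

36951.22


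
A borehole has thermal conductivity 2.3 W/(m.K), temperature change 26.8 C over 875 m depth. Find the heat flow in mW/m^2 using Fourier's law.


q = k * dT / dz * 1000
= 2.3 * 26.8 / 875 * 1000
= 0.070446 * 1000
= 70.4457 mW/m^2

70.4457


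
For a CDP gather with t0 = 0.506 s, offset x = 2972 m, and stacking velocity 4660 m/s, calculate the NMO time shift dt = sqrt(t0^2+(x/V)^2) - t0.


x/Vnmo = 2972/4660 = 0.637768
(x/Vnmo)^2 = 0.406748
t0^2 = 0.256036
sqrt(0.256036 + 0.406748) = 0.814116
dt = 0.814116 - 0.506 = 0.308116

0.308116


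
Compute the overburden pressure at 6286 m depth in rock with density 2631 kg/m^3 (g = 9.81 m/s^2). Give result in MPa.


P = rho * g * z / 1e6
= 2631 * 9.81 * 6286 / 1e6
= 162242351.46 / 1e6
= 162.2424 MPa

162.2424


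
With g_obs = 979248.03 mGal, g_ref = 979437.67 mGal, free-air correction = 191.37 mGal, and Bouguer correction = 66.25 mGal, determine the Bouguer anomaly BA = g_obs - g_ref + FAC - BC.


BA = g_obs - g_ref + FAC - BC
= 979248.03 - 979437.67 + 191.37 - 66.25
= -64.52 mGal

-64.52


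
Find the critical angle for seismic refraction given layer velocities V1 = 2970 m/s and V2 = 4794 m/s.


V1/V2 = 2970/4794 = 0.619524
theta_c = arcsin(0.619524) = 38.2814 degrees

38.2814


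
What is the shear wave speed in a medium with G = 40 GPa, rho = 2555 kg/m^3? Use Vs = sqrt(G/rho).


Convert G to Pa: G = 40e9 Pa
Compute G/rho = 40e9 / 2555 = 15655577.2994
Vs = sqrt(15655577.2994) = 3956.71 m/s

3956.71


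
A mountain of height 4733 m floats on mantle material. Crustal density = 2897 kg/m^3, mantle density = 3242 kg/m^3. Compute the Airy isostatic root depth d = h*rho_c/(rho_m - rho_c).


rho_m - rho_c = 3242 - 2897 = 345
d = 4733 * 2897 / 345
= 13711501 / 345
= 39743.48 m

39743.48


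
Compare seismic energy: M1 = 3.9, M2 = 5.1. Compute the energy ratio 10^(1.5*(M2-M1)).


M2 - M1 = 5.1 - 3.9 = 1.2
1.5 * 1.2 = 1.8
ratio = 10^1.8 = 63.1

63.1


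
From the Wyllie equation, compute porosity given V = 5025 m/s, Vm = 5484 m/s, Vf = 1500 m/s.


1/V - 1/Vm = 1/5025 - 1/5484 = 1.666e-05
1/Vf - 1/Vm = 1/1500 - 1/5484 = 0.00048432
phi = 1.666e-05 / 0.00048432 = 0.0344

0.0344


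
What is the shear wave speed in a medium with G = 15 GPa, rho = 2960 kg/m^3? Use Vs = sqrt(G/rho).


Convert G to Pa: G = 15e9 Pa
Compute G/rho = 15e9 / 2960 = 5067567.5676
Vs = sqrt(5067567.5676) = 2251.13 m/s

2251.13


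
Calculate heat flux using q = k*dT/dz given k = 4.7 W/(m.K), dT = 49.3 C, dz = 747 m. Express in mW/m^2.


q = k * dT / dz * 1000
= 4.7 * 49.3 / 747 * 1000
= 0.310187 * 1000
= 310.1874 mW/m^2

310.1874


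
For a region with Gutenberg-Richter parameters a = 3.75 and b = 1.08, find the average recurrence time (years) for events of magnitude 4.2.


log10(N) = 3.75 - 1.08*4.2 = -0.786
N = 10^-0.786 = 0.163682
T = 1/N = 1/0.163682 = 6.1094 years

6.1094


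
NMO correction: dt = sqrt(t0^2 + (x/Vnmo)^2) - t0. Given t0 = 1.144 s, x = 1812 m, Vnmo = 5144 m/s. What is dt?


x/Vnmo = 1812/5144 = 0.352255
(x/Vnmo)^2 = 0.124084
t0^2 = 1.308736
sqrt(1.308736 + 0.124084) = 1.197004
dt = 1.197004 - 1.144 = 0.053004

0.053004


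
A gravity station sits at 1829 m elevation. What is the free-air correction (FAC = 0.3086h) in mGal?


FAC = 0.3086 * h
= 0.3086 * 1829
= 564.4294 mGal

564.4294


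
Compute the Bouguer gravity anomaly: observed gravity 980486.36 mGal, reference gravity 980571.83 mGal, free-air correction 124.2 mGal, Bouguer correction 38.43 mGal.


BA = g_obs - g_ref + FAC - BC
= 980486.36 - 980571.83 + 124.2 - 38.43
= 0.3 mGal

0.3


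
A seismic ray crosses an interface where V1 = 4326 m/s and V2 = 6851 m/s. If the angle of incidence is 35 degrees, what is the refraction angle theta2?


sin(theta1) = sin(35 deg) = 0.573576
sin(theta2) = V2/V1 * sin(theta1) = 6851/4326 * 0.573576 = 0.908362
theta2 = arcsin(0.908362) = 65.2799 degrees

65.2799


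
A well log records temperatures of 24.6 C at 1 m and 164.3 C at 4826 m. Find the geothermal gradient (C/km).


dT = 164.3 - 24.6 = 139.7 C
dz = 4826 - 1 = 4825 m
gradient = dT/dz * 1000 = 139.7/4825 * 1000 = 28.9534 C/km

28.9534


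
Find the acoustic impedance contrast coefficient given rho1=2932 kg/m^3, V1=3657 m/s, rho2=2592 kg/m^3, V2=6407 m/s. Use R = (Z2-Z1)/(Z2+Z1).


Z1 = 2932 * 3657 = 10722324
Z2 = 2592 * 6407 = 16606944
R = (16606944 - 10722324) / (16606944 + 10722324) = 5884620 / 27329268 = 0.2153

0.2153


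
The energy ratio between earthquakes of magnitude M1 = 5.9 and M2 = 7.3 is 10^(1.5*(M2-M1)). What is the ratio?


M2 - M1 = 7.3 - 5.9 = 1.4
1.5 * 1.4 = 2.1
ratio = 10^2.1 = 125.89

125.89


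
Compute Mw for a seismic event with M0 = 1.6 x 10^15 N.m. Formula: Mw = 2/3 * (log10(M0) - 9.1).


log10(M0) = log10(1.6 x 10^15) = 15.2041
Mw = 2/3 * (15.2041 - 9.1)
= 2/3 * 6.1041
= 4.07

4.07


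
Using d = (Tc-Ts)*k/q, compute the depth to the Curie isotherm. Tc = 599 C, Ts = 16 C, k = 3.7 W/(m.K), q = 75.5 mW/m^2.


T_Curie - T_surf = 599 - 16 = 583 C
Convert q to W/m^2: 75.5 mW/m^2 = 0.0755 W/m^2
d = 583 * 3.7 / 0.0755 = 28570.86 m

28570.86


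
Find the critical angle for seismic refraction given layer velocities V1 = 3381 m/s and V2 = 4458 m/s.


V1/V2 = 3381/4458 = 0.758412
theta_c = arcsin(0.758412) = 49.3244 degrees

49.3244


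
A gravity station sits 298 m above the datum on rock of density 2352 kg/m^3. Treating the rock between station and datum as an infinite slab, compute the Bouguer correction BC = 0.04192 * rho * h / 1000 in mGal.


BC = 0.04192 * rho * h / 1000
= 0.04192 * 2352 * 298 / 1000
= 29.3816 mGal

29.3816


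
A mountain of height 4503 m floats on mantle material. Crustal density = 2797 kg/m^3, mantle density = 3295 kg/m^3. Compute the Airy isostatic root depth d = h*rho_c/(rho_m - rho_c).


rho_m - rho_c = 3295 - 2797 = 498
d = 4503 * 2797 / 498
= 12594891 / 498
= 25290.95 m

25290.95


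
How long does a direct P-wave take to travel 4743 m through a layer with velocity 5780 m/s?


t = x / V
= 4743 / 5780
= 0.8206 s

0.8206


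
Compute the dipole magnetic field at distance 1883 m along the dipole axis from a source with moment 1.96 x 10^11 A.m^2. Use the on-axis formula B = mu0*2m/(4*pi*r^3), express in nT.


m = 1.96 x 10^11 = 196000000000 A.m^2
2m = 392000000000 A.m^2
r^3 = 1883^3 = 6676532387
B = (4pi*10^-7) * 392000000000 / (4*pi * 6676532387) * 1e9
= 492601.728083 / 83899780393.81 * 1e9
= 5871.3113 nT

5871.3113


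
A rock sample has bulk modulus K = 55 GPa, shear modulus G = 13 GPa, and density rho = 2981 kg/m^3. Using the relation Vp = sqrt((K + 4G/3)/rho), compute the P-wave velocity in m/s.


First compute the effective modulus:
K + 4G/3 = 55e9 + 4*13e9/3 = 72333333333.33 Pa
Then divide by density:
72333333333.33 / 2981 = 24264788.1024 Pa/(kg/m^3)
Take the square root:
Vp = sqrt(24264788.1024) = 4925.93 m/s

4925.93


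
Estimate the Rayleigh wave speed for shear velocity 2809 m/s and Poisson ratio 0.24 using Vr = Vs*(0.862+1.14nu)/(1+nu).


Numerator factor = 0.862 + 1.14*0.24 = 1.1356
Denominator = 1 + 0.24 = 1.24
Vr = 2809 * 1.1356 / 1.24 = 2572.5 m/s

2572.5


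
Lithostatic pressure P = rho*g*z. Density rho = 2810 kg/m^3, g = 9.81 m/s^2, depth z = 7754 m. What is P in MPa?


P = rho * g * z / 1e6
= 2810 * 9.81 * 7754 / 1e6
= 213747539.4 / 1e6
= 213.7475 MPa

213.7475


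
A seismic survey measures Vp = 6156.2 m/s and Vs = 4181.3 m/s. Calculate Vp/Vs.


Vp/Vs = 6156.2 / 4181.3
= 1.4723

1.4723


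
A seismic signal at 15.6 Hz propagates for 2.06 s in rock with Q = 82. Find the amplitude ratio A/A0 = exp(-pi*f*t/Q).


pi*f*t/Q = pi*15.6*2.06/82 = 1.231198
A/A0 = exp(-1.231198) = 0.291943

0.291943


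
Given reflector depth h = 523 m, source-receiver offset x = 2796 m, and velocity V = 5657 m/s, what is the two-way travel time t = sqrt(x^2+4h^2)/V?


x^2 + 4h^2 = 2796^2 + 4*523^2 = 7817616 + 1094116 = 8911732
sqrt(8911732) = 2985.2524
t = 2985.2524 / 5657 = 0.5277 s

0.5277


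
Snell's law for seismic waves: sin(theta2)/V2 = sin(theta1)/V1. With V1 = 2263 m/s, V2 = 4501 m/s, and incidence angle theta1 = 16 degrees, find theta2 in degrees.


sin(theta1) = sin(16 deg) = 0.275637
sin(theta2) = V2/V1 * sin(theta1) = 4501/2263 * 0.275637 = 0.54823
theta2 = arcsin(0.54823) = 33.2456 degrees

33.2456
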